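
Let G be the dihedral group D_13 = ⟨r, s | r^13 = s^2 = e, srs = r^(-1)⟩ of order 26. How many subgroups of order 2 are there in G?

|G| = 26 and 2 | 26, so subgroups of order 2 are possible by Lagrange.
The subgroups of order 2 are: {e, r^10s}; {e, r^11s}; {e, r^12s}; {e, r^2s}; … (13 in all).
So G has 13 subgroups of order 2.

13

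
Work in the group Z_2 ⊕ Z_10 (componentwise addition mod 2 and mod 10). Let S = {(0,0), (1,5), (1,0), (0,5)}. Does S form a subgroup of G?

|S| = 4 divides |G| = 20, consistent with Lagrange.
S contains the identity, every element's inverse is in S, and S is closed under +: it is a subgroup.

Yes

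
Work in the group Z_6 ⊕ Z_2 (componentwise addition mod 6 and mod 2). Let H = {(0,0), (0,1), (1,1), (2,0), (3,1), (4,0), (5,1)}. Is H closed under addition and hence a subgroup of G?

No

|H| = 7 does not divide |G| = 12, so by Lagrange H is not a subgroup.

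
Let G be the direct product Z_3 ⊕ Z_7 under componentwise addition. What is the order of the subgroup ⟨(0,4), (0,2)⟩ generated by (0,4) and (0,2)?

|⟨(0,4)⟩| = 7 and |⟨(0,2)⟩| = 7, so |H| is a multiple of lcm(7, 7) = 7 and divides |G| = 21.
Closing under the operation: H = {(0,0), (0,1), (0,2), (0,3), (0,4), (0,5), (0,6)}, so |H| = 7.

7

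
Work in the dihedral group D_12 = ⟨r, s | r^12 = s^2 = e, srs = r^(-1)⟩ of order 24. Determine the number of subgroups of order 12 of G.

|G| = 24 and 12 | 24, so subgroups of order 12 are possible by Lagrange.
The subgroups of order 12 are: {e, r, r^2, r^3, r^4, r^5, r^6, r^7, r^8, r^9, r^10, r^11}; {e, r^2, r^4, r^6, r^8, r^10, s, r^2s, r^4s, r^6s, r^8s, r^10s}; {e, r^2, r^4, r^6, r^8, r^10, rs, r^3s, r^5s, r^7s, r^9s, r^11s}.
So G has 3 subgroups of order 12.

3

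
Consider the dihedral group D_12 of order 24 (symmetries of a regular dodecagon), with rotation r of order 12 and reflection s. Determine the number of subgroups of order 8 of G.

|G| = 24 and 8 | 24, so subgroups of order 8 are possible by Lagrange.
The subgroups of order 8 are: {e, r^3, r^6, r^9, rs, r^4s, r^7s, r^10s}; {e, r^3, r^6, r^9, r^2s, r^5s, r^8s, r^11s}; {e, r^3, r^6, r^9, s, r^3s, r^6s, r^9s}.
So G has 3 subgroups of order 8.

3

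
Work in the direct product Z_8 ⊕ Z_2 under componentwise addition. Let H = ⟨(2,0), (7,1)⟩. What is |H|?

8

|⟨(2,0)⟩| = 4 and |⟨(7,1)⟩| = 8, so |H| is a multiple of lcm(4, 8) = 8 and divides |G| = 16.
Closing under the operation: H = {(0,0), (1,1), (2,0), (3,1), (4,0), (5,1), (6,0), (7,1)}, so |H| = 8.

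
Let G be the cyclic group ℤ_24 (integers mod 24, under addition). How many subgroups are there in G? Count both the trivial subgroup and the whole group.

Subgroups of the cyclic group ℤ_24 correspond bijectively to divisors of 24.
Divisors of 24: 1, 2, 3, 4, 6, 8, 12, 24.
So ℤ_24 has 8 subgroups.

8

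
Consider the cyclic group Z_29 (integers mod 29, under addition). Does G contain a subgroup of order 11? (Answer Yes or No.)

No

11 does not divide |G| = 29, so by Lagrange no subgroup of order 11 exists.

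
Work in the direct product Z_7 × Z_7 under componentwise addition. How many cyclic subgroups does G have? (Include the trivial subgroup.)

9

Group the elements of G by the cyclic subgroup they generate; each cyclic subgroup of order d accounts for φ(d) elements.
Cyclic subgroups by order — order 1: 1; order 7: 8.
Total: 9.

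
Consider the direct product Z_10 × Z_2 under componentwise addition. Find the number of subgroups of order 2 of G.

3

|G| = 20 and 2 | 20, so subgroups of order 2 are possible by Lagrange.
The subgroups of order 2 are: {(0,0), (0,1)}; {(0,0), (5,0)}; {(0,0), (5,1)}.
So G has 3 subgroups of order 2.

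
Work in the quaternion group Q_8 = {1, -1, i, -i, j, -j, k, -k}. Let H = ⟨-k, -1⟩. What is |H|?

4

|⟨-k⟩| = 4 and |⟨-1⟩| = 2, so |H| is a multiple of lcm(4, 2) = 4 and divides |G| = 8.
Closing under the operation: H = {1, -1, k, -k}, so |H| = 4.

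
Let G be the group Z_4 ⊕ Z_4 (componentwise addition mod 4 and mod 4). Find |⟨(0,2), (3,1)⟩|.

8

|⟨(0,2)⟩| = 2 and |⟨(3,1)⟩| = 4, so |H| is a multiple of lcm(2, 4) = 4 and divides |G| = 16.
Closing under the operation: H = {(0,0), (0,2), (1,1), (1,3), (2,0), (2,2), (3,1), (3,3)}, so |H| = 8.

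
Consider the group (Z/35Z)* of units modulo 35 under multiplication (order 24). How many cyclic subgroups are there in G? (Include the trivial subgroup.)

A cyclic subgroup of order d is generated by each of its φ(d) elements of order d, so the cyclic subgroups of order d number (#elements of order d)/φ(d).
Cyclic subgroups by order — order 1: 1; order 2: 3; order 3: 1; order 4: 2; order 6: 3; order 12: 2.
Total: 12.

12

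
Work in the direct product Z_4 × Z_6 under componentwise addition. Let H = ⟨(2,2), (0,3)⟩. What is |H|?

12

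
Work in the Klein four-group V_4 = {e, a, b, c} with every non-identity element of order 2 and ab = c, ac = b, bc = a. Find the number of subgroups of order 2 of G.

3

|G| = 4 and 2 | 4, so subgroups of order 2 are possible by Lagrange.
The subgroups of order 2 are: {e, a}; {e, b}; {e, c}.
So G has 3 subgroups of order 2.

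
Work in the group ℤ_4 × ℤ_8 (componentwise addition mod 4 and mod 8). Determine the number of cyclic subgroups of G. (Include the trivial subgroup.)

14

A cyclic subgroup of order d is generated by each of its φ(d) elements of order d, so the cyclic subgroups of order d number (#elements of order d)/φ(d).
Cyclic subgroups by order — order 1: 1; order 2: 3; order 4: 6; order 8: 4.
Total: 14.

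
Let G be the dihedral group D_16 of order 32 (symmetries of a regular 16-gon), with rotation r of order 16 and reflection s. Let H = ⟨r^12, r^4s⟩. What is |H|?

|⟨r^12⟩| = 4 and |⟨r^4s⟩| = 2, so |H| is a multiple of lcm(4, 2) = 4 and divides |G| = 32.
Closing under the operation: H = {e, r^4, r^8, r^12, s, r^4s, r^8s, r^12s}, so |H| = 8.

8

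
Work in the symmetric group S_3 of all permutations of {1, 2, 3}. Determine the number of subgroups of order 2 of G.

3

|G| = 6 and 2 | 6, so subgroups of order 2 are possible by Lagrange.
The subgroups of order 2 are: {e, (1 2)}; {e, (1 3)}; {e, (2 3)}.
So G has 3 subgroups of order 2.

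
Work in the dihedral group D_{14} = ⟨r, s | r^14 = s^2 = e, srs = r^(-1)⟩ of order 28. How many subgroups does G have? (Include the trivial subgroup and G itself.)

28

|G| = 28, so by Lagrange every subgroup order divides 28. Divisors: 1, 2, 4, 7, 14, 28.
Subgroups by order — order 1: 1; order 2: 15; order 4: 7; order 7: 1; order 14: 3; order 28: 1.
Total: 1 + 15 + 7 + 1 + 3 + 1 = 28.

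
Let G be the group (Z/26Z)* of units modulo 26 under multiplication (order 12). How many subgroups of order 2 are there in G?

1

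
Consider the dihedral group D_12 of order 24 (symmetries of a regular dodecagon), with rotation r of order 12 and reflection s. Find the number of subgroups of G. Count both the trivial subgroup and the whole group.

|G| = 24, so by Lagrange every subgroup order divides 24. Divisors: 1, 2, 3, 4, 6, 8, 12, 24.
Subgroups by order — order 1: 1; order 2: 13; order 3: 1; order 4: 7; order 6: 5; order 8: 3; order 12: 3; order 24: 1.
Total: 1 + 13 + 1 + 7 + 5 + 3 + 3 + 1 = 34.

34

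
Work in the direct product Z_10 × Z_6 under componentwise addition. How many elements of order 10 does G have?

An element (a,b) has order lcm(ord(a), ord(b)); count pairs with lcm equal to 10.
Enumerating gives 12 such elements.

12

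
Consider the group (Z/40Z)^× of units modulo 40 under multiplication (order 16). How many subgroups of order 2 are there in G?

|G| = 16 and 2 | 16, so subgroups of order 2 are possible by Lagrange.
The subgroups of order 2 are: {1, 11}; {1, 19}; {1, 21}; {1, 29}; … (7 in all).
So G has 7 subgroups of order 2.

7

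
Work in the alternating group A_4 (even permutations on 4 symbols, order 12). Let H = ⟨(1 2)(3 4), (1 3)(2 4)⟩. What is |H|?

|⟨(1 2)(3 4)⟩| = 2 and |⟨(1 3)(2 4)⟩| = 2, so |H| is a multiple of lcm(2, 2) = 2 and divides |G| = 12.
Closing under the operation: H = {e, (1 2)(3 4), (1 3)(2 4), (1 4)(2 3)}, so |H| = 4.

4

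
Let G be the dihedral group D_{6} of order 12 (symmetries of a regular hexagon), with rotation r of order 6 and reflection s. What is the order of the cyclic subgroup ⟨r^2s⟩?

2

Computing powers of r^2s: the smallest k with (r^2s)^k = e is k = 2.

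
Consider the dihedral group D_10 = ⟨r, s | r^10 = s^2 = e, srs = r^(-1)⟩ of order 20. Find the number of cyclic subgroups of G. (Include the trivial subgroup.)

14

Group the elements of G by the cyclic subgroup they generate; each cyclic subgroup of order d accounts for φ(d) elements.
Cyclic subgroups by order — order 1: 1; order 2: 11; order 5: 1; order 10: 1.
Total: 14.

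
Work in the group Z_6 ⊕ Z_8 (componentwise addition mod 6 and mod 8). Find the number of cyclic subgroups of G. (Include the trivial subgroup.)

16

Group the elements of G by the cyclic subgroup they generate; each cyclic subgroup of order d accounts for φ(d) elements.
Cyclic subgroups by order — order 1: 1; order 2: 3; order 3: 1; order 4: 2; order 6: 3; order 8: 2; order 12: 2; order 24: 2.
Total: 16.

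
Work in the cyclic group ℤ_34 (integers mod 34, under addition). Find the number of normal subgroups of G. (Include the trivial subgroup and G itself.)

4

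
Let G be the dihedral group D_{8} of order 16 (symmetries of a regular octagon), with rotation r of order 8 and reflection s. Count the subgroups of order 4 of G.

5

|G| = 16 and 4 | 16, so subgroups of order 4 are possible by Lagrange.
The subgroups of order 4 are: {e, r^2, r^4, r^6}; {e, r^4, r^2s, r^6s}; {e, r^4, r^3s, r^7s}; {e, r^4, s, r^4s}; … (5 in all).
So G has 5 subgroups of order 4.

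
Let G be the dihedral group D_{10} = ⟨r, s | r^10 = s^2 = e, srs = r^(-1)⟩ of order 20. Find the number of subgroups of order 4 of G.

|G| = 20 and 4 | 20, so subgroups of order 4 are possible by Lagrange.
The subgroups of order 4 are: {e, r^5, r^2s, r^7s}; {e, r^5, r^3s, r^8s}; {e, r^5, r^4s, r^9s}; {e, r^5, s, r^5s}; … (5 in all).
So G has 5 subgroups of order 4.

5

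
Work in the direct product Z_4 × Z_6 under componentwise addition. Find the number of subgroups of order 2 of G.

|G| = 24 and 2 | 24, so subgroups of order 2 are possible by Lagrange.
The subgroups of order 2 are: {(0,0), (0,3)}; {(0,0), (2,0)}; {(0,0), (2,3)}.
So G has 3 subgroups of order 2.

3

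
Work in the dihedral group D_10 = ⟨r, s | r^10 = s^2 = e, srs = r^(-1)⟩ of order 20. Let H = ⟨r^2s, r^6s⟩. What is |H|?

|⟨r^2s⟩| = 2 and |⟨r^6s⟩| = 2, so |H| is a multiple of lcm(2, 2) = 2 and divides |G| = 20.
Closing under the operation: H = {e, r^2, r^4, r^6, r^8, s, r^2s, r^4s, r^6s, r^8s}, so |H| = 10.

10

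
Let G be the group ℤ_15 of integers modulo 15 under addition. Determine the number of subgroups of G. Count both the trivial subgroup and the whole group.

A cyclic group of order 15 has exactly one subgroup for each divisor of 15.
Divisors of 15: 1, 3, 5, 15.
So ℤ_15 has 4 subgroups.

4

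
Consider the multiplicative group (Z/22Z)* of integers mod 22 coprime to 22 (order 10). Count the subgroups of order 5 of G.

1

|G| = 10 and 5 | 10, so subgroups of order 5 are possible by Lagrange.
The subgroups of order 5 are: {1, 3, 5, 9, 15}.
So G has 1 subgroup of order 5.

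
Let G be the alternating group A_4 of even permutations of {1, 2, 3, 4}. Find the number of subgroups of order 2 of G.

|G| = 12 and 2 | 12, so subgroups of order 2 are possible by Lagrange.
The subgroups of order 2 are: {e, (1 2)(3 4)}; {e, (1 3)(2 4)}; {e, (1 4)(2 3)}.
So G has 3 subgroups of order 2.

3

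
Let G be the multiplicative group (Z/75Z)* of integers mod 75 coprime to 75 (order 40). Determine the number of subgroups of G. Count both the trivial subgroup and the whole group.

16

|G| = 40, so by Lagrange every subgroup order divides 40. Divisors: 1, 2, 4, 5, 8, 10, 20, 40.
Subgroups by order — order 1: 1; order 2: 3; order 4: 3; order 5: 1; order 8: 1; order 10: 3; order 20: 3; order 40: 1.
Total: 1 + 3 + 3 + 1 + 1 + 3 + 3 + 1 = 16.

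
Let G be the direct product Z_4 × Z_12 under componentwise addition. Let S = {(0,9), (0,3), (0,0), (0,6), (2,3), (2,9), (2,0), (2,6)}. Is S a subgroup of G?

|S| = 8 divides |G| = 48, consistent with Lagrange.
S contains the identity, every element's inverse is in S, and S is closed under +: it is a subgroup.

Yes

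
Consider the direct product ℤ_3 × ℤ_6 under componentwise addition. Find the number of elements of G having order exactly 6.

8

An element (a,b) has order lcm(ord(a), ord(b)); count pairs with lcm equal to 6.
Enumerating gives 8 such elements.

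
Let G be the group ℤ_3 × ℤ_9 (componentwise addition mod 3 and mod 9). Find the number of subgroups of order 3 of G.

4

|G| = 27 and 3 | 27, so subgroups of order 3 are possible by Lagrange.
The subgroups of order 3 are: {(0,0), (0,3), (0,6)}; {(0,0), (1,0), (2,0)}; {(0,0), (1,3), (2,6)}; {(0,0), (1,6), (2,3)}.
So G has 4 subgroups of order 3.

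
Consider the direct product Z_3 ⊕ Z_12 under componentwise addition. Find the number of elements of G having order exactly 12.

16

An element (a,b) has order lcm(ord(a), ord(b)); count pairs with lcm equal to 12.
Enumerating gives 16 such elements.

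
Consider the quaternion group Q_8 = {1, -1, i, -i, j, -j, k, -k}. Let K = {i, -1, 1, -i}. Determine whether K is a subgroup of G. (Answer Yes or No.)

|K| = 4 divides |G| = 8, consistent with Lagrange.
K contains the identity, every element's inverse is in K, and K is closed under ·: it is a subgroup.
In fact K = ⟨-i⟩.

Yes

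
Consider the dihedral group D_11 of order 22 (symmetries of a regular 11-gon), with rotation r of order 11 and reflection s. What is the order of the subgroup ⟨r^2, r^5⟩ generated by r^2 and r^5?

|⟨r^2⟩| = 11 and |⟨r^5⟩| = 11, so |H| is a multiple of lcm(11, 11) = 11 and divides |G| = 22.
Closing under the operation: H = {e, r, r^2, r^3, r^4, r^5, r^6, r^7, r^8, r^9, r^10}, so |H| = 11.

11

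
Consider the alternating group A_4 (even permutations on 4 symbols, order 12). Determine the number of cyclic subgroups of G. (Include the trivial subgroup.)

A cyclic subgroup of order d is generated by each of its φ(d) elements of order d, so the cyclic subgroups of order d number (#elements of order d)/φ(d).
Cyclic subgroups by order — order 1: 1; order 2: 3; order 3: 4.
Total: 8.

8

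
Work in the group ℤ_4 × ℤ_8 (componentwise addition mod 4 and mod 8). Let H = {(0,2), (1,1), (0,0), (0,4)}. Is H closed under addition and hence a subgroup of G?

No

(1,1) ∈ H but its inverse (3,7) ∉ H, so H is not a subgroup.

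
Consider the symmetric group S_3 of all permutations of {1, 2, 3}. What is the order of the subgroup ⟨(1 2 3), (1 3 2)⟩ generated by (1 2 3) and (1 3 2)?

3

|⟨(1 2 3)⟩| = 3 and |⟨(1 3 2)⟩| = 3, so |H| is a multiple of lcm(3, 3) = 3 and divides |G| = 6.
Closing under the operation: H = {e, (1 2 3), (1 3 2)}, so |H| = 3.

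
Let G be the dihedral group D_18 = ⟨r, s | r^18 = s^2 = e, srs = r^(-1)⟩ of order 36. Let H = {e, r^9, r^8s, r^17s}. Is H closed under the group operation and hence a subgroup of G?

Yes

|H| = 4 divides |G| = 36, consistent with Lagrange.
H contains the identity, every element's inverse is in H, and H is closed under ·: it is a subgroup.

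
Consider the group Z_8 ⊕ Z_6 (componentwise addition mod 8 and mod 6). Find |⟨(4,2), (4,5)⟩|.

12

|⟨(4,2)⟩| = 6 and |⟨(4,5)⟩| = 6, so |H| is a multiple of lcm(6, 6) = 6 and divides |G| = 48.
Closing under the operation: H = {(0,0), (0,1), (0,2), (0,3), (0,4), (0,5), (4,0), (4,1), (4,2), (4,3), (4,4), (4,5)}, so |H| = 12.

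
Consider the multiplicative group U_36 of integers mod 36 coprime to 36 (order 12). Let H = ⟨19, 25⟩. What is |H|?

6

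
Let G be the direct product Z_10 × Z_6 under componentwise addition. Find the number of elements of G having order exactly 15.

An element (a,b) has order lcm(ord(a), ord(b)); count pairs with lcm equal to 15.
Enumerating gives 8 such elements.

8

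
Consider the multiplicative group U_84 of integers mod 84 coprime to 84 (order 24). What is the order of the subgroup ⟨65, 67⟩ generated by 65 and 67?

|⟨65⟩| = 6 and |⟨67⟩| = 6, so |H| is a multiple of lcm(6, 6) = 6 and divides |G| = 24.
Closing under the operation: H = {1, 11, 23, 25, 29, 37, 43, 53, 65, 67, 71, 79}, so |H| = 12.

12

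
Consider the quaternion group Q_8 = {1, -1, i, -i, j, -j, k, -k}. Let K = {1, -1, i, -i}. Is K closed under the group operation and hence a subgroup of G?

Yes

|K| = 4 divides |G| = 8, consistent with Lagrange.
K contains the identity, every element's inverse is in K, and K is closed under ·: it is a subgroup.
In fact K = ⟨-i⟩.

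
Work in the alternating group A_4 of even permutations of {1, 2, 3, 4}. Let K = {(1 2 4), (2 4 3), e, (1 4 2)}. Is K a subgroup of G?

No

(2 4 3) ∈ K but its inverse (2 3 4) ∉ K, so K is not a subgroup.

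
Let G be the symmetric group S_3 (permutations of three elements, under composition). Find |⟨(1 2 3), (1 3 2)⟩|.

3

|⟨(1 2 3)⟩| = 3 and |⟨(1 3 2)⟩| = 3, so |H| is a multiple of lcm(3, 3) = 3 and divides |G| = 6.
Closing under the operation: H = {e, (1 2 3), (1 3 2)}, so |H| = 3.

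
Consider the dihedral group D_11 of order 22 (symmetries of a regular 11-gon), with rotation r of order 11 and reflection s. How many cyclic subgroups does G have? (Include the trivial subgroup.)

Group the elements of G by the cyclic subgroup they generate; each cyclic subgroup of order d accounts for φ(d) elements.
Cyclic subgroups by order — order 1: 1; order 2: 11; order 11: 1.
Total: 13.

13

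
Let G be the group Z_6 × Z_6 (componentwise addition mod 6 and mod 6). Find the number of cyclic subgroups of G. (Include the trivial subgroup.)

20

A cyclic subgroup of order d is generated by each of its φ(d) elements of order d, so the cyclic subgroups of order d number (#elements of order d)/φ(d).
Cyclic subgroups by order — order 1: 1; order 2: 3; order 3: 4; order 6: 12.
Total: 20.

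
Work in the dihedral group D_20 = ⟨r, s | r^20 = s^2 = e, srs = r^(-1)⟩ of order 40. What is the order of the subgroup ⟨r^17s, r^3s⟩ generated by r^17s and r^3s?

|⟨r^17s⟩| = 2 and |⟨r^3s⟩| = 2, so |H| is a multiple of lcm(2, 2) = 2 and divides |G| = 40.
Closing under the operation: H = {e, r^2, r^4, r^6, r^8, r^10, r^12, r^14, r^16, r^18, rs, r^3s, r^5s, r^7s, r^9s, r^11s, r^13s, r^15s, r^17s, r^19s}, so |H| = 20.

20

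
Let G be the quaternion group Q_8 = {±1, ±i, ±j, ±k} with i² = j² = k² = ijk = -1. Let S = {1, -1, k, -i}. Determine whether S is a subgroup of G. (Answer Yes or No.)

k ∈ S but its inverse -k ∉ S, so S is not a subgroup.

No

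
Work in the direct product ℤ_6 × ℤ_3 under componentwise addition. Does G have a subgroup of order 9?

Yes

9 | 18. A subgroup of order 9 is {(0,0), (0,1), (0,2), (2,0), (2,1), (2,2), (4,0), (4,1), (4,2)}.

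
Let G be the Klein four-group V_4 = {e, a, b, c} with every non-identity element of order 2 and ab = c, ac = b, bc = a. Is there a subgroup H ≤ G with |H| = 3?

No

3 does not divide |G| = 4, so by Lagrange no subgroup of order 3 exists.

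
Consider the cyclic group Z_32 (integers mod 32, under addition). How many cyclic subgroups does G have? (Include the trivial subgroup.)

6

Group the elements of G by the cyclic subgroup they generate; each cyclic subgroup of order d accounts for φ(d) elements.
Cyclic subgroups by order — order 1: 1; order 2: 1; order 4: 1; order 8: 1; order 16: 1; order 32: 1.
Total: 6.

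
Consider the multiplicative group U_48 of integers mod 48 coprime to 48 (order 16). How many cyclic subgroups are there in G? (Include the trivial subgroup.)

12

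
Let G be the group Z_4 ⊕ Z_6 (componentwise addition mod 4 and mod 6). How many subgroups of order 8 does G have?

|G| = 24 and 8 | 24, so subgroups of order 8 are possible by Lagrange.
The subgroups of order 8 are: {(0,0), (0,3), (1,0), (1,3), (2,0), (2,3), (3,0), (3,3)}.
So G has 1 subgroup of order 8.

1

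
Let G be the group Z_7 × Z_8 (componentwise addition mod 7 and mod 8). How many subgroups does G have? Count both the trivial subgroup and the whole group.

8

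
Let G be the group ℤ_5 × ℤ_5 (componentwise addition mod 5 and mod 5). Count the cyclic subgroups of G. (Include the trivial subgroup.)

7

Each element a generates a cyclic subgroup ⟨a⟩; distinct elements may generate the same one (a cyclic group of order d has φ(d) generators).
Cyclic subgroups by order — order 1: 1; order 5: 6.
Total: 7.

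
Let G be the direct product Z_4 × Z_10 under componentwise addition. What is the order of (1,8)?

20

The order of (1,8) in Z_4 × Z_10 is lcm(ord(1) in Z_4, ord(8) in Z_10).
ord(1) = 4 and ord(8) = 5, so |⟨(1,8)⟩| = lcm(4, 5) = 20.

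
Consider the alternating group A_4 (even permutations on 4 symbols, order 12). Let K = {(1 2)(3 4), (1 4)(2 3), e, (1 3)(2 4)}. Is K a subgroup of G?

Yes

|K| = 4 divides |G| = 12, consistent with Lagrange.
K contains the identity, every element's inverse is in K, and K is closed under ∘: it is a subgroup.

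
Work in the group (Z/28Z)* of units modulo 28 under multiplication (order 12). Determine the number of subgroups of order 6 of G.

3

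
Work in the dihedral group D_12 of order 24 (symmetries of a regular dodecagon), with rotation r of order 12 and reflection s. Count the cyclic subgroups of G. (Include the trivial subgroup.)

18

Group the elements of G by the cyclic subgroup they generate; each cyclic subgroup of order d accounts for φ(d) elements.
Cyclic subgroups by order — order 1: 1; order 2: 13; order 3: 1; order 4: 1; order 6: 1; order 12: 1.
Total: 18.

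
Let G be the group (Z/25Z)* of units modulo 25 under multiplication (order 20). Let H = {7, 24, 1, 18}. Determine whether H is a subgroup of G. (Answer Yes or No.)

Yes

|H| = 4 divides |G| = 20, consistent with Lagrange.
H contains the identity, every element's inverse is in H, and H is closed under ·: it is a subgroup.
In fact H = ⟨18⟩.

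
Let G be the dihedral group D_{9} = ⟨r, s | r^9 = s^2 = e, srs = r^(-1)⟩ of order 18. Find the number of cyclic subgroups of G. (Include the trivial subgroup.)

A cyclic subgroup of order d is generated by each of its φ(d) elements of order d, so the cyclic subgroups of order d number (#elements of order d)/φ(d).
Cyclic subgroups by order — order 1: 1; order 2: 9; order 3: 1; order 9: 1.
Total: 12.

12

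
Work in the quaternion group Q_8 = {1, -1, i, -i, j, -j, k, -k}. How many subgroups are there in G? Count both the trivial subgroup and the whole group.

6

|G| = 8, so by Lagrange every subgroup order divides 8. Divisors: 1, 2, 4, 8.
Subgroups by order — order 1: 1; order 2: 1; order 4: 3; order 8: 1.
Total: 1 + 1 + 3 + 1 = 6.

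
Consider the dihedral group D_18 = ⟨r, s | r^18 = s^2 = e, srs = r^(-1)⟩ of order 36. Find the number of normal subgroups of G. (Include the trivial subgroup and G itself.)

G has 45 subgroups. Checking conjugation-invariance by order — order 1: 1/1 normal; order 2: 1/19 normal; order 3: 1/1 normal; order 4: 0/9 normal; order 6: 1/7 normal; order 9: 1/1 normal; order 12: 0/3 normal; order 18: 3/3 normal; order 36: 1/1 normal.
Total normal subgroups: 9.

9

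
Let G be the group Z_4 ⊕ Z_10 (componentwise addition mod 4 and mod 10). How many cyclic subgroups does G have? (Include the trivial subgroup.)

Each element a generates a cyclic subgroup ⟨a⟩; distinct elements may generate the same one (a cyclic group of order d has φ(d) generators).
Cyclic subgroups by order — order 1: 1; order 2: 3; order 4: 2; order 5: 1; order 10: 3; order 20: 2.
Total: 12.

12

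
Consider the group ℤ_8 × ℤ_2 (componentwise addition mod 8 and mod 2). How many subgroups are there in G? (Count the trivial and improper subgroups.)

11

|G| = 16, so by Lagrange every subgroup order divides 16. Divisors: 1, 2, 4, 8, 16.
Subgroups by order — order 1: 1; order 2: 3; order 4: 3; order 8: 3; order 16: 1.
Total: 1 + 3 + 3 + 3 + 1 = 11.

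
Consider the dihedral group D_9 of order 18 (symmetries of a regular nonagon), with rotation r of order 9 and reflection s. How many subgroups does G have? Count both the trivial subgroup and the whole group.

16

|G| = 18, so by Lagrange every subgroup order divides 18. Divisors: 1, 2, 3, 6, 9, 18.
Subgroups by order — order 1: 1; order 2: 9; order 3: 1; order 6: 3; order 9: 1; order 18: 1.
Total: 1 + 9 + 1 + 3 + 1 + 1 = 16.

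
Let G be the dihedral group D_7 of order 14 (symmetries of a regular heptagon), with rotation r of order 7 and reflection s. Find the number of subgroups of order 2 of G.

|G| = 14 and 2 | 14, so subgroups of order 2 are possible by Lagrange.
The subgroups of order 2 are: {e, r^2s}; {e, r^3s}; {e, r^4s}; {e, r^5s}; … (7 in all).
So G has 7 subgroups of order 2.

7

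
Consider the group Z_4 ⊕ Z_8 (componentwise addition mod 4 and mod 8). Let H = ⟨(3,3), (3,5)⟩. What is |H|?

|⟨(3,3)⟩| = 8 and |⟨(3,5)⟩| = 8, so |H| is a multiple of lcm(8, 8) = 8 and divides |G| = 32.
Closing under the operation: H = {(0,0), (0,2), (0,4), (0,6), (1,1), (1,3), (1,5), (1,7), (2,0), (2,2), (2,4), (2,6), (3,1), (3,3), (3,5), (3,7)}, so |H| = 16.

16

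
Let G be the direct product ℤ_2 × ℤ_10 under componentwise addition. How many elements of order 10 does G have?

An element (a,b) has order lcm(ord(a), ord(b)); count pairs with lcm equal to 10.
Enumerating gives 12 such elements.

12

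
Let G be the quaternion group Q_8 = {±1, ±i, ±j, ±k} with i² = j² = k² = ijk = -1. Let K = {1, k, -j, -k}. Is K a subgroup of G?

No

-j ∈ K but its inverse j ∉ K, so K is not a subgroup.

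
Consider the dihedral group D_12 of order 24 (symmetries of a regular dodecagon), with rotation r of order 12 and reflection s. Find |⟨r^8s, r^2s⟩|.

|⟨r^8s⟩| = 2 and |⟨r^2s⟩| = 2, so |H| is a multiple of lcm(2, 2) = 2 and divides |G| = 24.
Closing under the operation: H = {e, r^6, r^2s, r^8s}, so |H| = 4.

4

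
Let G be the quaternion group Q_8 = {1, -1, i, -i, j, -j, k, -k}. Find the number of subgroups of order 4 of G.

|G| = 8 and 4 | 8, so subgroups of order 4 are possible by Lagrange.
The subgroups of order 4 are: {1, -1, i, -i}; {1, -1, j, -j}; {1, -1, k, -k}.
So G has 3 subgroups of order 4.

3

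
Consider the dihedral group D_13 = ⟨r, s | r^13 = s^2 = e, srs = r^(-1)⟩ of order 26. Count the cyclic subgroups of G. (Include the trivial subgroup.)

A cyclic subgroup of order d is generated by each of its φ(d) elements of order d, so the cyclic subgroups of order d number (#elements of order d)/φ(d).
Cyclic subgroups by order — order 1: 1; order 2: 13; order 13: 1.
Total: 15.

15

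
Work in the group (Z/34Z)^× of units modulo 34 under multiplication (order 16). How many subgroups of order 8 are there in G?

1

|G| = 16 and 8 | 16, so subgroups of order 8 are possible by Lagrange.
The subgroups of order 8 are: {1, 9, 13, 15, 19, 21, 25, 33}.
So G has 1 subgroup of order 8.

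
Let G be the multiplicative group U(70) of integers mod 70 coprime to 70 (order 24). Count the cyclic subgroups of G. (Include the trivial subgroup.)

12

Each element a generates a cyclic subgroup ⟨a⟩; distinct elements may generate the same one (a cyclic group of order d has φ(d) generators).
Cyclic subgroups by order — order 1: 1; order 2: 3; order 3: 1; order 4: 2; order 6: 3; order 12: 2.
Total: 12.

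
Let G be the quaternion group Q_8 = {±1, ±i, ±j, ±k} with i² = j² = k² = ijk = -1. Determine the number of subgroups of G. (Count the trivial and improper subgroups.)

6

|G| = 8, so by Lagrange every subgroup order divides 8. Divisors: 1, 2, 4, 8.
Subgroups by order — order 1: 1; order 2: 1; order 4: 3; order 8: 1.
Total: 1 + 1 + 3 + 1 = 6.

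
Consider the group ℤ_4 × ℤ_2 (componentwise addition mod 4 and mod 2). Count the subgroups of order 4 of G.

|G| = 8 and 4 | 8, so subgroups of order 4 are possible by Lagrange.
The subgroups of order 4 are: {(0,0), (0,1), (2,0), (2,1)}; {(0,0), (1,0), (2,0), (3,0)}; {(0,0), (1,1), (2,0), (3,1)}.
So G has 3 subgroups of order 4.

3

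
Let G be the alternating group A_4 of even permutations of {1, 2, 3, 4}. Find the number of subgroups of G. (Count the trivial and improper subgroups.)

10

|G| = 12, so by Lagrange every subgroup order divides 12. Divisors: 1, 2, 3, 4, 6, 12.
Subgroups by order — order 1: 1; order 2: 3; order 3: 4; order 4: 1; order 6: 0; order 12: 1.
Total: 1 + 3 + 4 + 1 + 0 + 1 = 10.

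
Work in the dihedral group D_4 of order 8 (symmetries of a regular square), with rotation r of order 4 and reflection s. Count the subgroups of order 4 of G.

3

|G| = 8 and 4 | 8, so subgroups of order 4 are possible by Lagrange.
The subgroups of order 4 are: {e, r, r^2, r^3}; {e, r^2, s, r^2s}; {e, r^2, rs, r^3s}.
So G has 3 subgroups of order 4.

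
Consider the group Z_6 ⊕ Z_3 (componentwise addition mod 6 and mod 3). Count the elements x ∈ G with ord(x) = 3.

An element (a,b) has order lcm(ord(a), ord(b)); count pairs with lcm equal to 3.
Enumerating gives 8 such elements.

8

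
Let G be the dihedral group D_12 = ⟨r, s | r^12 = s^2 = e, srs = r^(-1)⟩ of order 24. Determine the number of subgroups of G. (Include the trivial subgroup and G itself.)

34

|G| = 24, so by Lagrange every subgroup order divides 24. Divisors: 1, 2, 3, 4, 6, 8, 12, 24.
Subgroups by order — order 1: 1; order 2: 13; order 3: 1; order 4: 7; order 6: 5; order 8: 3; order 12: 3; order 24: 1.
Total: 1 + 13 + 1 + 7 + 5 + 3 + 3 + 1 = 34.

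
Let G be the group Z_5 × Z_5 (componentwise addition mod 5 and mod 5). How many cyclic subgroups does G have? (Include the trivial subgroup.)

7

A cyclic subgroup of order d is generated by each of its φ(d) elements of order d, so the cyclic subgroups of order d number (#elements of order d)/φ(d).
Cyclic subgroups by order — order 1: 1; order 5: 6.
Total: 7.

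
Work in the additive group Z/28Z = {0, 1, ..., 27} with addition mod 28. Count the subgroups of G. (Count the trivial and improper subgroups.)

6

Subgroups of the cyclic group Z/28Z correspond bijectively to divisors of 28.
Divisors of 28: 1, 2, 4, 7, 14, 28.
So Z/28Z has 6 subgroups.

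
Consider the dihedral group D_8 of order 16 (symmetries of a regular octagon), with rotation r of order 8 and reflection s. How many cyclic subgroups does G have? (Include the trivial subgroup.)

12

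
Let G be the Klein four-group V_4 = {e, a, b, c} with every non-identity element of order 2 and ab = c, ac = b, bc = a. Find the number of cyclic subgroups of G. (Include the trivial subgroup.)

4

A cyclic subgroup of order d is generated by each of its φ(d) elements of order d, so the cyclic subgroups of order d number (#elements of order d)/φ(d).
Cyclic subgroups by order — order 1: 1; order 2: 3.
Total: 4.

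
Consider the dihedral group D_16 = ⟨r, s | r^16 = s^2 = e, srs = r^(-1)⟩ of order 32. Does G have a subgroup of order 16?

Yes

16 | 32. A subgroup of order 16 is {e, r, r^2, r^3, r^4, r^5, r^6, r^7, r^8, r^9, r^10, r^11, r^12, r^13, r^14, r^15}.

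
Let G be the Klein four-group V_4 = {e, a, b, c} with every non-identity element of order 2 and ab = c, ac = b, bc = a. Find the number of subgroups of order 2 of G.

3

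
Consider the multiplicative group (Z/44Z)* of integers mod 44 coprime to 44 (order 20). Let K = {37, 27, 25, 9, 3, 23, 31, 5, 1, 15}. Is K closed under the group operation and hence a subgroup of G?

Yes

|K| = 10 divides |G| = 20, consistent with Lagrange.
K contains the identity, every element's inverse is in K, and K is closed under ·: it is a subgroup.
In fact K = ⟨3⟩.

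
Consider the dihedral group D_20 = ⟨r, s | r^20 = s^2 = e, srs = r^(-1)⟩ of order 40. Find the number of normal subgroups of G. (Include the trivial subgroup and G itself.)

9

G has 48 subgroups. Checking conjugation-invariance by order — order 1: 1/1 normal; order 2: 1/21 normal; order 4: 1/11 normal; order 5: 1/1 normal; order 8: 0/5 normal; order 10: 1/5 normal; order 20: 3/3 normal; order 40: 1/1 normal.
Total normal subgroups: 9.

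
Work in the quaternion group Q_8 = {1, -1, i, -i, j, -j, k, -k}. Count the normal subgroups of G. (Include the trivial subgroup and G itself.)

G has 6 subgroups. Checking conjugation-invariance by order — order 1: 1/1 normal; order 2: 1/1 normal; order 4: 3/3 normal; order 8: 1/1 normal.
Total normal subgroups: 6.

6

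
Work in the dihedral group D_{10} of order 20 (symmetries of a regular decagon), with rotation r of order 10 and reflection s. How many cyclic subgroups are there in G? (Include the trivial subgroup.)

14

Group the elements of G by the cyclic subgroup they generate; each cyclic subgroup of order d accounts for φ(d) elements.
Cyclic subgroups by order — order 1: 1; order 2: 11; order 5: 1; order 10: 1.
Total: 14.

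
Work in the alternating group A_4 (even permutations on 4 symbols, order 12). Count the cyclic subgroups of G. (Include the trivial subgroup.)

8

A cyclic subgroup of order d is generated by each of its φ(d) elements of order d, so the cyclic subgroups of order d number (#elements of order d)/φ(d).
Cyclic subgroups by order — order 1: 1; order 2: 3; order 3: 4.
Total: 8.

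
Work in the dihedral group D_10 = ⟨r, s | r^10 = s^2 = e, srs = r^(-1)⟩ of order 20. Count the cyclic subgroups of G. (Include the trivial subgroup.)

14

Each element a generates a cyclic subgroup ⟨a⟩; distinct elements may generate the same one (a cyclic group of order d has φ(d) generators).
Cyclic subgroups by order — order 1: 1; order 2: 11; order 5: 1; order 10: 1.
Total: 14.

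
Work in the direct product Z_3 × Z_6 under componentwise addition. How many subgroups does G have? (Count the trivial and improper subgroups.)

|G| = 18, so by Lagrange every subgroup order divides 18. Divisors: 1, 2, 3, 6, 9, 18.
Subgroups by order — order 1: 1; order 2: 1; order 3: 4; order 6: 4; order 9: 1; order 18: 1.
Total: 1 + 1 + 4 + 4 + 1 + 1 = 12.

12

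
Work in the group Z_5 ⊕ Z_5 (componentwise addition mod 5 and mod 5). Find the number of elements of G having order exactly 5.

24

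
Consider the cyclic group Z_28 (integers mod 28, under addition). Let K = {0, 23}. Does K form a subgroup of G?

No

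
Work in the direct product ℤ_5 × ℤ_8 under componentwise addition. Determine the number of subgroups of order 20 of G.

|G| = 40 and 20 | 40, so subgroups of order 20 are possible by Lagrange.
The subgroups of order 20 are: {(0,0), (0,2), (0,4), (0,6), (1,0), (1,2), (1,4), (1,6), (2,0), (2,2), (2,4), (2,6), (3,0), (3,2), (3,4), (3,6), (4,0), (4,2), (4,4), (4,6)}.
So G has 1 subgroup of order 20.

1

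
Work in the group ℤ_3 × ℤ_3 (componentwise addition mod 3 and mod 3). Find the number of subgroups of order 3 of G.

4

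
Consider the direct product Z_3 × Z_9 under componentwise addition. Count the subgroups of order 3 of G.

|G| = 27 and 3 | 27, so subgroups of order 3 are possible by Lagrange.
The subgroups of order 3 are: {(0,0), (0,3), (0,6)}; {(0,0), (1,0), (2,0)}; {(0,0), (1,3), (2,6)}; {(0,0), (1,6), (2,3)}.
So G has 4 subgroups of order 3.

4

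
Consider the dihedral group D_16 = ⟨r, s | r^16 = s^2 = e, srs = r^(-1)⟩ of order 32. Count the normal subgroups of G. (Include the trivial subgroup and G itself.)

G has 36 subgroups. Checking conjugation-invariance by order — order 1: 1/1 normal; order 2: 1/17 normal; order 4: 1/9 normal; order 8: 1/5 normal; order 16: 3/3 normal; order 32: 1/1 normal.
Total normal subgroups: 8.

8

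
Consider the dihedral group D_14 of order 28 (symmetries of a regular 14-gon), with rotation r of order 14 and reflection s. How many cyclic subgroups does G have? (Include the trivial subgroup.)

18

Group the elements of G by the cyclic subgroup they generate; each cyclic subgroup of order d accounts for φ(d) elements.
Cyclic subgroups by order — order 1: 1; order 2: 15; order 7: 1; order 14: 1.
Total: 18.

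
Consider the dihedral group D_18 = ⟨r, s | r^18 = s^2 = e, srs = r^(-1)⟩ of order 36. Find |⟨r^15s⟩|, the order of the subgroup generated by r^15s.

2

Computing powers of r^15s: the smallest k with (r^15s)^k = e is k = 2.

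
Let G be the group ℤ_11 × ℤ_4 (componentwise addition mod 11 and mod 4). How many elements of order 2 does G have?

1

An element (a,b) has order lcm(ord(a), ord(b)); count pairs with lcm equal to 2.
Enumerating gives 1 such elements.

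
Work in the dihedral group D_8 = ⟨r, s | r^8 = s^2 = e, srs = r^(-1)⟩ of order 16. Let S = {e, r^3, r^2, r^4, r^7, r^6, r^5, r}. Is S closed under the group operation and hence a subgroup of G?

|S| = 8 divides |G| = 16, consistent with Lagrange.
S contains the identity, every element's inverse is in S, and S is closed under ·: it is a subgroup.
In fact S = ⟨r^7⟩.

Yes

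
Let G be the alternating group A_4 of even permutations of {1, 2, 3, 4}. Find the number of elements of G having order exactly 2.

The elements of order 2 are: (1 2)(3 4), (1 3)(2 4), (1 4)(2 3).
That's 3.

3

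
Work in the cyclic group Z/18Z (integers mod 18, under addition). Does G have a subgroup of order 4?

4 does not divide |G| = 18, so by Lagrange no subgroup of order 4 exists.

No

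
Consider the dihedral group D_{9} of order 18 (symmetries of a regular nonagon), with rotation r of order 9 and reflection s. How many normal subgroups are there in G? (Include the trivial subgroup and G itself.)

4

G has 16 subgroups. Checking conjugation-invariance by order — order 1: 1/1 normal; order 2: 0/9 normal; order 3: 1/1 normal; order 6: 0/3 normal; order 9: 1/1 normal; order 18: 1/1 normal.
Total normal subgroups: 4.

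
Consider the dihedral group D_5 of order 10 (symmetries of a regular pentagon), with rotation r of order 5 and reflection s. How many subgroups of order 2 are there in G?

|G| = 10 and 2 | 10, so subgroups of order 2 are possible by Lagrange.
The subgroups of order 2 are: {e, r^2s}; {e, r^3s}; {e, r^4s}; {e, rs}; … (5 in all).
So G has 5 subgroups of order 2.

5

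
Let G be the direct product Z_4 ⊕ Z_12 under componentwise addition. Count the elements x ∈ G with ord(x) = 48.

An element (a,b) has order lcm(ord(a), ord(b)); count pairs with lcm equal to 48.
Enumerating gives 0 such elements.

0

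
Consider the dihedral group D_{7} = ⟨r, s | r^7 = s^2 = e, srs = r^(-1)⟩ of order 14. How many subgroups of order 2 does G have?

7

|G| = 14 and 2 | 14, so subgroups of order 2 are possible by Lagrange.
The subgroups of order 2 are: {e, r^2s}; {e, r^3s}; {e, r^4s}; {e, r^5s}; … (7 in all).
So G has 7 subgroups of order 2.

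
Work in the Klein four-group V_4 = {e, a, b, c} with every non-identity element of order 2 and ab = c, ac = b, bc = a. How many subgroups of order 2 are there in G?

3

|G| = 4 and 2 | 4, so subgroups of order 2 are possible by Lagrange.
The subgroups of order 2 are: {e, a}; {e, b}; {e, c}.
So G has 3 subgroups of order 2.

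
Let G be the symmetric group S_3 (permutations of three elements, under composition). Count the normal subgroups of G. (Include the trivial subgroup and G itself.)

G has 6 subgroups. Checking conjugation-invariance by order — order 1: 1/1 normal; order 2: 0/3 normal; order 3: 1/1 normal; order 6: 1/1 normal.
Total normal subgroups: 3.

3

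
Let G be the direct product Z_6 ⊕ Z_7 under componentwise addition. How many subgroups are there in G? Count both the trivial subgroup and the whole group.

|G| = 42, so by Lagrange every subgroup order divides 42. Divisors: 1, 2, 3, 6, 7, 14, 21, 42.
Subgroups by order — order 1: 1; order 2: 1; order 3: 1; order 6: 1; order 7: 1; order 14: 1; order 21: 1; order 42: 1.
Total: 1 + 1 + 1 + 1 + 1 + 1 + 1 + 1 = 8.

8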